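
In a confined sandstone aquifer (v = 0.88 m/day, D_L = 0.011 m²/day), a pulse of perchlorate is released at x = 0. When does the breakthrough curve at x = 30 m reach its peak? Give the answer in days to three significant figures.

For the 1D instantaneous-source solution, setting ∂C/∂t = 0 at fixed x gives v²t² + 2Dt − x² = 0, so t = (√(D² + v²x²) − D)/v².
√(D² + v²x²) = √(0.011² + 0.88² × 30²) = 26.40; v² = 0.7744.
t = (26.40 − 0.011)/0.7744 = 34.1 days (vs. the pure-advection estimate x/v = 34.1 d).

34.1 days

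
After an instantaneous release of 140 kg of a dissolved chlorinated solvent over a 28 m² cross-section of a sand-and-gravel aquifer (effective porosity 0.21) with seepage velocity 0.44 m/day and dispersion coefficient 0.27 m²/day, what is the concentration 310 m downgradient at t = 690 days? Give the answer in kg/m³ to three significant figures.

0.466 kg/m³

For an instantaneous plane source, C(x,t) = M/(n_e·A·√(4πDt)) · exp(−(x−vt)²/(4Dt)), with n_e·A the pore (flow) area.
Plume center vt = 0.44 × 690 = 303.6 m, so the well at 310 m is 6.4 m downgradient of the peak.
√(4πDt) = 48.39 m, giving peak height M/(n_e·A·√(4πDt)) = 140/(0.21 × 28 × 48.39) = 0.4920 kg/m³.
(x−vt)²/(4Dt) = (6.4)²/(4 × 0.27 × 690) = 0.05497; exp(−0.05497) = 0.9465.
C = 0.4920 × 0.9465 = 0.466 kg/m³.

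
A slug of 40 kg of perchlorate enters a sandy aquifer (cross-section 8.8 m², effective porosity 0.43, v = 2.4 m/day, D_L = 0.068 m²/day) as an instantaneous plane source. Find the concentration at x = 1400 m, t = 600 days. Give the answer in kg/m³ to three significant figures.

2.58e-05 kg/m³

For an instantaneous plane source, C(x,t) = M/(n_e·A·√(4πDt)) · exp(−(x−vt)²/(4Dt)), with n_e·A the pore (flow) area.
Plume center vt = 2.4 × 600 = 1440 m, so the well at 1400 m is 40 m upgradient of the peak.
√(4πDt) = 22.64 m, giving peak height M/(n_e·A·√(4πDt)) = 40/(0.43 × 8.8 × 22.64) = 0.4669 kg/m³.
(x−vt)²/(4Dt) = (-40)²/(4 × 0.068 × 600) = 9.804; exp(−9.804) = 5.523e-05.
C = 0.4669 × 5.523e-05 = 2.58e-05 kg/m³.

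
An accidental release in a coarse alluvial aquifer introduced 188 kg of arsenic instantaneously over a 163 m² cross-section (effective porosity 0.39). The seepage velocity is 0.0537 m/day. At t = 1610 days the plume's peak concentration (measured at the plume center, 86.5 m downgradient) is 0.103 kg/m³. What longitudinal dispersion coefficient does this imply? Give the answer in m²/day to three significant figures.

At the plume center C_max = M/(n_e·A·√(4πDt)), so D = M²/(4πt·(n_e·A·C_max)²).
n_e·A·C_max = 0.39 × 163 × 0.103 = 6.548 kg/m.
D = 188²/(4π × 1610 × 6.548²) = 0.0407 m²/day.

0.0407 m²/day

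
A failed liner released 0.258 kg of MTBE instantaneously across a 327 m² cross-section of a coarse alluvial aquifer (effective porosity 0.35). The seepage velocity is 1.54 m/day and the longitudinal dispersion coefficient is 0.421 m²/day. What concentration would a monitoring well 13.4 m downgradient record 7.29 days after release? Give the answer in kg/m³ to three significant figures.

0.000247 kg/m³

For an instantaneous plane source, C(x,t) = M/(n_e·A·√(4πDt)) · exp(−(x−vt)²/(4Dt)), with n_e·A the pore (flow) area.
Plume center vt = 1.54 × 7.29 = 11.2266 m, so the well at 13.4 m is 2.1734 m downgradient of the peak.
√(4πDt) = 6.210 m, giving peak height M/(n_e·A·√(4πDt)) = 0.258/(0.35 × 327 × 6.210) = 0.0003630 kg/m³.
(x−vt)²/(4Dt) = (2.1734)²/(4 × 0.421 × 7.29) = 0.3848; exp(−0.3848) = 0.6806.
C = 0.0003630 × 0.6806 = 0.000247 kg/m³.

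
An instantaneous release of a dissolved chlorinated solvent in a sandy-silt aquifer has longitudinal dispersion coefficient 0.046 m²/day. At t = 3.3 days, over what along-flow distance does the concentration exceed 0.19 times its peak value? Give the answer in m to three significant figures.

2.01 m

The plume is Gaussian with σ = √(2Dt) = √(2 × 0.046 × 3.3) = 0.5510 m.
C/C_peak = exp(−Δx²/(2σ²)) = 0.19 ⇒ Δx = σ·√(−2 ln 0.19) = 0.5510 × 1.822 = 1.004 m.
Width = 2Δx = 2.01 m.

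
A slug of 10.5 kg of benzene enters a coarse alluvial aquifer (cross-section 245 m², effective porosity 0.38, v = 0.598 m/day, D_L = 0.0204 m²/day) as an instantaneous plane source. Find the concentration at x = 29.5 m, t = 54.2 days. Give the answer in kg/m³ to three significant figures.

For an instantaneous plane source, C(x,t) = M/(n_e·A·√(4πDt)) · exp(−(x−vt)²/(4Dt)), with n_e·A the pore (flow) area.
Plume center vt = 0.598 × 54.2 = 32.4116 m, so the well at 29.5 m is 2.9116 m upgradient of the peak.
√(4πDt) = 3.728 m, giving peak height M/(n_e·A·√(4πDt)) = 10.5/(0.38 × 245 × 3.728) = 0.03025 kg/m³.
(x−vt)²/(4Dt) = (-2.9116)²/(4 × 0.0204 × 54.2) = 1.917; exp(−1.917) = 0.1470.
C = 0.03025 × 0.1470 = 0.00445 kg/m³.

0.00445 kg/m³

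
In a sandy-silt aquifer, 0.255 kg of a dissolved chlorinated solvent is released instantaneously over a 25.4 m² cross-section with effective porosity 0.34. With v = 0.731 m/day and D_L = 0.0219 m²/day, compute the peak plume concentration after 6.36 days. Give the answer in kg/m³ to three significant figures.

The peak of an instantaneous 1D plume sits at x = vt; there the Gaussian factor is 1 and C_max = M/(n_e·A·√(4πDt)), where n_e·A is the pore area the mass is dissolved in.
√(4πDt) = √(4π × 0.0219 × 6.36) = 1.323 m, so C_max = 0.255/(0.34 × 25.4 × 1.323) = 0.0223 kg/m³.

0.0223 kg/m³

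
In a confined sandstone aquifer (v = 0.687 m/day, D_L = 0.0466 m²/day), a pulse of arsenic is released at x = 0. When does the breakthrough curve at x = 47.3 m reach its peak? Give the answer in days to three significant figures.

For the 1D instantaneous-source solution, setting ∂C/∂t = 0 at fixed x gives v²t² + 2Dt − x² = 0, so t = (√(D² + v²x²) − D)/v².
√(D² + v²x²) = √(0.0466² + 0.687² × 47.3²) = 32.50; v² = 0.471969.
t = (32.50 − 0.0466)/0.471969 = 68.8 days (vs. the pure-advection estimate x/v = 68.9 d).

68.8 days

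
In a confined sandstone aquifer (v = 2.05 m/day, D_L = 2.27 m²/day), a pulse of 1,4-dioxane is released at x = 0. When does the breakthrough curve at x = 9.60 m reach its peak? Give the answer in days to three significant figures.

4.17 days

For the 1D instantaneous-source solution, setting ∂C/∂t = 0 at fixed x gives v²t² + 2Dt − x² = 0, so t = (√(D² + v²x²) − D)/v².
√(D² + v²x²) = √(2.27² + 2.05² × 9.60²) = 19.81; v² = 4.2025.
t = (19.81 − 2.27)/4.2025 = 4.17 days (vs. the pure-advection estimate x/v = 4.68 d).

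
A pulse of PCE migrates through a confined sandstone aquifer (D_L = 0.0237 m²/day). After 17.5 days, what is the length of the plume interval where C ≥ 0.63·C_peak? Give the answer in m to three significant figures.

The plume is Gaussian with σ = √(2Dt) = √(2 × 0.0237 × 17.5) = 0.9108 m.
C/C_peak = exp(−Δx²/(2σ²)) = 0.63 ⇒ Δx = σ·√(−2 ln 0.63) = 0.9108 × 0.9613 = 0.8756 m.
Width = 2Δx = 1.75 m.

1.75 m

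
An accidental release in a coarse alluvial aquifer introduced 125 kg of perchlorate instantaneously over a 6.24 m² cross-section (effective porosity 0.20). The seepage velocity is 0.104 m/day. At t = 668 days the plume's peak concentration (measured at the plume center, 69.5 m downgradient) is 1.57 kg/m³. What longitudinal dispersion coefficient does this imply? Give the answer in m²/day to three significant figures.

At the plume center C_max = M/(n_e·A·√(4πDt)), so D = M²/(4πt·(n_e·A·C_max)²).
n_e·A·C_max = 0.20 × 6.24 × 1.57 = 1.959 kg/m.
D = 125²/(4π × 668 × 1.959²) = 0.485 m²/day.

0.485 m²/day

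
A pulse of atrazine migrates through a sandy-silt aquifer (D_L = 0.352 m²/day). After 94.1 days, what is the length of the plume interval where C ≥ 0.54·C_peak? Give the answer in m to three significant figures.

The plume is Gaussian with σ = √(2Dt) = √(2 × 0.352 × 94.1) = 8.139 m.
C/C_peak = exp(−Δx²/(2σ²)) = 0.54 ⇒ Δx = σ·√(−2 ln 0.54) = 8.139 × 1.110 = 9.034 m.
Width = 2Δx = 18.1 m.

18.1 m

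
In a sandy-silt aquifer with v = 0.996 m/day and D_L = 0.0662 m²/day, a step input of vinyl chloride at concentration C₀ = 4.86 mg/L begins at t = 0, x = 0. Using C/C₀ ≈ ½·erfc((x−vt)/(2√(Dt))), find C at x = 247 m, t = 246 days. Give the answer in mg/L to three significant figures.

For a continuous step input, C/C₀ ≈ ½·erfc((x−vt)/(2√(Dt))).
vt = 0.996 × 246 = 245.016 m and 2√(Dt) = 2√(0.0662 × 246) = 8.071 m.
Argument (x−vt)/(2√(Dt)) = (247 − 245.016)/8.071 = 0.2458; ½·erfc(0.2458) = 0.3641.
C = 4.86 × 0.3641 = 1.77 mg/L.

1.77 mg/L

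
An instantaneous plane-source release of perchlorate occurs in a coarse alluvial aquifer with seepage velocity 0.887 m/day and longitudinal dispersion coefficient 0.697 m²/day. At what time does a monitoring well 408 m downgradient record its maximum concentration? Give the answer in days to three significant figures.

For the 1D instantaneous-source solution, setting ∂C/∂t = 0 at fixed x gives v²t² + 2Dt − x² = 0, so t = (√(D² + v²x²) − D)/v².
√(D² + v²x²) = √(0.697² + 0.887² × 408²) = 361.9; v² = 0.786769.
t = (361.9 − 0.697)/0.786769 = 459 days (vs. the pure-advection estimate x/v = 460 d).

459 days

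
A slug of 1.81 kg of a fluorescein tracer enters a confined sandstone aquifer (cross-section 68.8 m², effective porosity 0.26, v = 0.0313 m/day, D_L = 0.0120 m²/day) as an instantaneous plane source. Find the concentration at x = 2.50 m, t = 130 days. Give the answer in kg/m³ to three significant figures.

For an instantaneous plane source, C(x,t) = M/(n_e·A·√(4πDt)) · exp(−(x−vt)²/(4Dt)), with n_e·A the pore (flow) area.
Plume center vt = 0.0313 × 130 = 4.069 m, so the well at 2.50 m is 1.569 m upgradient of the peak.
√(4πDt) = 4.428 m, giving peak height M/(n_e·A·√(4πDt)) = 1.81/(0.26 × 68.8 × 4.428) = 0.02285 kg/m³.
(x−vt)²/(4Dt) = (-1.569)²/(4 × 0.0120 × 130) = 0.3945; exp(−0.3945) = 0.6740.
C = 0.02285 × 0.6740 = 0.0154 kg/m³.

0.0154 kg/m³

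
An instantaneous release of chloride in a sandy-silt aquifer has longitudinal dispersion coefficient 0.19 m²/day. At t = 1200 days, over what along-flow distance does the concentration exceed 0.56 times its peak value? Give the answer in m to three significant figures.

46.0 m

The plume is Gaussian with σ = √(2Dt) = √(2 × 0.19 × 1200) = 21.35 m.
C/C_peak = exp(−Δx²/(2σ²)) = 0.56 ⇒ Δx = σ·√(−2 ln 0.56) = 21.35 × 1.077 = 22.99 m.
Width = 2Δx = 46.0 m.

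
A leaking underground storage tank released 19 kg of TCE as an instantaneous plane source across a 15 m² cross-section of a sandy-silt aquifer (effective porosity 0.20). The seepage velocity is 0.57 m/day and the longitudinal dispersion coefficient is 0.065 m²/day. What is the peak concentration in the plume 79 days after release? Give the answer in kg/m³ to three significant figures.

The peak of an instantaneous 1D plume sits at x = vt; there the Gaussian factor is 1 and C_max = M/(n_e·A·√(4πDt)), where n_e·A is the pore area the mass is dissolved in.
√(4πDt) = √(4π × 0.065 × 79) = 8.033 m, so C_max = 19/(0.20 × 15 × 8.033) = 0.788 kg/m³.

0.788 kg/m³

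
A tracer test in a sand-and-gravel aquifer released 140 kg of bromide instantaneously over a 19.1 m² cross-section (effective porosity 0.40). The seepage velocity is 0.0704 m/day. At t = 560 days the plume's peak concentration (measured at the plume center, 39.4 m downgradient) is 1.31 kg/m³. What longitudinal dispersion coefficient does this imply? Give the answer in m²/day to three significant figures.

At the plume center C_max = M/(n_e·A·√(4πDt)), so D = M²/(4πt·(n_e·A·C_max)²).
n_e·A·C_max = 0.40 × 19.1 × 1.31 = 10.01 kg/m.
D = 140²/(4π × 560 × 10.01²) = 0.0278 m²/day.

0.0278 m²/day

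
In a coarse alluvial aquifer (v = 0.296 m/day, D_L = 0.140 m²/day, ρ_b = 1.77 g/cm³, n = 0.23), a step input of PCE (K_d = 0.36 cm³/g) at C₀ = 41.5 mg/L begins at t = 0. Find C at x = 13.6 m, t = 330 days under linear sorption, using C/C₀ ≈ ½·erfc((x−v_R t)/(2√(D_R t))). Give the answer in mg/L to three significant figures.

Retardation factor R = 1 + ρ_b·K_d/n = 1 + 1.77 × 0.36/0.23 = 3.770.
Sorption retards both mechanisms: v_R = v/R = 0.07851 m/day, D_R = D/R = 0.03714 m²/day.
v_R·t = 0.07851 × 330 = 25.9083 m; 2√(D_R t) = 7.002 m; argument = (13.6 − 25.9083)/7.002 = -1.758.
C = C₀ × ½·erfc(-1.758) = 41.5 × 0.9935 = 41.2 mg/L.

41.2 mg/L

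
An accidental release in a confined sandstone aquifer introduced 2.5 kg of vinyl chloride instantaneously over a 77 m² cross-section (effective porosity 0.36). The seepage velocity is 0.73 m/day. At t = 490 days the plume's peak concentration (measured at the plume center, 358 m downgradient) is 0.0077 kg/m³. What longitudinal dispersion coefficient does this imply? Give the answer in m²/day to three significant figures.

At the plume center C_max = M/(n_e·A·√(4πDt)), so D = M²/(4πt·(n_e·A·C_max)²).
n_e·A·C_max = 0.36 × 77 × 0.0077 = 0.2134 kg/m.
D = 2.5²/(4π × 490 × 0.2134²) = 0.0223 m²/day.

0.0223 m²/day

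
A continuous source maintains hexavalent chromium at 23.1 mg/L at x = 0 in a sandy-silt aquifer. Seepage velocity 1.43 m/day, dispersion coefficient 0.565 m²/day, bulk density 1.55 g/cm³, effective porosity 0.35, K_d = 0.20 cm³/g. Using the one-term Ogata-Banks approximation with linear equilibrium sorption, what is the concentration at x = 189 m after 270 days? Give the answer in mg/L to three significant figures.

Retardation factor R = 1 + ρ_b·K_d/n = 1 + 1.55 × 0.20/0.35 = 1.886.
Sorption retards both mechanisms: v_R = v/R = 0.7582 m/day, D_R = D/R = 0.2996 m²/day.
v_R·t = 0.7582 × 270 = 204.714 m; 2√(D_R t) = 17.99 m; argument = (189 − 204.714)/17.99 = -0.8735.
C = C₀ × ½·erfc(-0.8735) = 23.1 × 0.8916 = 20.6 mg/L.

20.6 mg/L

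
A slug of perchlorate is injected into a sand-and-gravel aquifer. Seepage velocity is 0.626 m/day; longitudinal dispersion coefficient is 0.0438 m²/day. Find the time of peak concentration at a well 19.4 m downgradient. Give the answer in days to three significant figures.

For the 1D instantaneous-source solution, setting ∂C/∂t = 0 at fixed x gives v²t² + 2Dt − x² = 0, so t = (√(D² + v²x²) − D)/v².
√(D² + v²x²) = √(0.0438² + 0.626² × 19.4²) = 12.14; v² = 0.391876.
t = (12.14 − 0.0438)/0.391876 = 30.9 days (vs. the pure-advection estimate x/v = 31.0 d).

30.9 days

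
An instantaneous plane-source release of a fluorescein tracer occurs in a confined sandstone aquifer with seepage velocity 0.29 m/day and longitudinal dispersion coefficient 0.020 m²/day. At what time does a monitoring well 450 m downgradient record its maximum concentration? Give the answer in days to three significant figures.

For the 1D instantaneous-source solution, setting ∂C/∂t = 0 at fixed x gives v²t² + 2Dt − x² = 0, so t = (√(D² + v²x²) − D)/v².
√(D² + v²x²) = √(0.020² + 0.29² × 450²) = 130.5; v² = 0.0841.
t = (130.5 − 0.020)/0.0841 = 1550 days (vs. the pure-advection estimate x/v = 1550 d).

1550 days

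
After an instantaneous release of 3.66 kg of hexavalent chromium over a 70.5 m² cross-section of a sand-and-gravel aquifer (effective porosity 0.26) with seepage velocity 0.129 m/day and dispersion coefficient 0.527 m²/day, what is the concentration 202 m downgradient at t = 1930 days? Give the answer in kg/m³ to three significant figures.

For an instantaneous plane source, C(x,t) = M/(n_e·A·√(4πDt)) · exp(−(x−vt)²/(4Dt)), with n_e·A the pore (flow) area.
Plume center vt = 0.129 × 1930 = 248.97 m, so the well at 202 m is 46.97 m upgradient of the peak.
√(4πDt) = 113.1 m, giving peak height M/(n_e·A·√(4πDt)) = 3.66/(0.26 × 70.5 × 113.1) = 0.001765 kg/m³.
(x−vt)²/(4Dt) = (-46.97)²/(4 × 0.527 × 1930) = 0.5423; exp(−0.5423) = 0.5814.
C = 0.001765 × 0.5814 = 0.00103 kg/m³.

0.00103 kg/m³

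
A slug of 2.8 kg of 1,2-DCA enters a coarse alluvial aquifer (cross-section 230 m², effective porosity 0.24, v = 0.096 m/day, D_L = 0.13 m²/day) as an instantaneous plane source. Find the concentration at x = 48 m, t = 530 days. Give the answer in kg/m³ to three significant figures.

0.00167 kg/m³

For an instantaneous plane source, C(x,t) = M/(n_e·A·√(4πDt)) · exp(−(x−vt)²/(4Dt)), with n_e·A the pore (flow) area.
Plume center vt = 0.096 × 530 = 50.88 m, so the well at 48 m is 2.88 m upgradient of the peak.
√(4πDt) = 29.42 m, giving peak height M/(n_e·A·√(4πDt)) = 2.8/(0.24 × 230 × 29.42) = 0.001724 kg/m³.
(x−vt)²/(4Dt) = (-2.88)²/(4 × 0.13 × 530) = 0.03010; exp(−0.03010) = 0.9703.
C = 0.001724 × 0.9703 = 0.00167 kg/m³.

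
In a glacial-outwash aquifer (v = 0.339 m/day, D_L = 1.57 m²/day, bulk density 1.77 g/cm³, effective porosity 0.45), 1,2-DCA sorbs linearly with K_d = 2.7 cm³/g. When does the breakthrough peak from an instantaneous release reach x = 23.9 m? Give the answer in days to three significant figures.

Retardation factor R = 1 + ρ_b·K_d/n = 1 + 1.77 × 2.7/0.45 = 11.62.
Sorption retards both mechanisms: v_R = v/R = 0.02917 m/day, D_R = D/R = 0.1351 m²/day.
Peak time from v_R²t² + 2D_R t − x² = 0: t = (√(D_R² + v_R²x²) − D_R)/v_R².
√(D_R² + v_R²x²) = √(0.1351² + 0.02917² × 23.9²) = 0.7101; v_R² = 0.0008509.
t = (0.7101 − 0.1351)/0.0008509 = 676 days.

676 days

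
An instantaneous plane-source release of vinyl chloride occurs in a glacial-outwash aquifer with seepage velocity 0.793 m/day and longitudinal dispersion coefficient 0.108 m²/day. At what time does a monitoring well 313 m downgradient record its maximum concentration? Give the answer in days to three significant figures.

395 days

For the 1D instantaneous-source solution, setting ∂C/∂t = 0 at fixed x gives v²t² + 2Dt − x² = 0, so t = (√(D² + v²x²) − D)/v².
√(D² + v²x²) = √(0.108² + 0.793² × 313²) = 248.2; v² = 0.628849.
t = (248.2 − 0.108)/0.628849 = 395 days (vs. the pure-advection estimate x/v = 395 d).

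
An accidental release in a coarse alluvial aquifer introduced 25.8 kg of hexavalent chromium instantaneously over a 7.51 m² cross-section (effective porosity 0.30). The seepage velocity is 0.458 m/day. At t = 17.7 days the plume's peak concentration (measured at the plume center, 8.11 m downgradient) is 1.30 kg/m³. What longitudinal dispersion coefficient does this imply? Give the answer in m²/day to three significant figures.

0.349 m²/day

At the plume center C_max = M/(n_e·A·√(4πDt)), so D = M²/(4πt·(n_e·A·C_max)²).
n_e·A·C_max = 0.30 × 7.51 × 1.30 = 2.929 kg/m.
D = 25.8²/(4π × 17.7 × 2.929²) = 0.349 m²/day.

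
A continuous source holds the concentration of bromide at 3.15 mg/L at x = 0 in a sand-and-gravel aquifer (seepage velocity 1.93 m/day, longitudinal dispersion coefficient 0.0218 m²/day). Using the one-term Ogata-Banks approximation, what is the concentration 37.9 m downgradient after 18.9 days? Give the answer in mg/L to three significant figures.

For a continuous step input, C/C₀ ≈ ½·erfc((x−vt)/(2√(Dt))).
vt = 1.93 × 18.9 = 36.477 m and 2√(Dt) = 2√(0.0218 × 18.9) = 1.284 m.
Argument (x−vt)/(2√(Dt)) = (37.9 − 36.477)/1.284 = 1.108; ½·erfc(1.108) = 0.05856.
C = 3.15 × 0.05856 = 0.184 mg/L.

0.184 mg/L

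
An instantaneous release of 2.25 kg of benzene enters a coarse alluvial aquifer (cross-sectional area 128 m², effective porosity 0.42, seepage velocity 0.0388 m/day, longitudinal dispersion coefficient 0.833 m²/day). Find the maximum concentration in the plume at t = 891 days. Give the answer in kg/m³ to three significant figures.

The peak of an instantaneous 1D plume sits at x = vt; there the Gaussian factor is 1 and C_max = M/(n_e·A·√(4πDt)), where n_e·A is the pore area the mass is dissolved in.
√(4πDt) = √(4π × 0.833 × 891) = 96.58 m, so C_max = 2.25/(0.42 × 128 × 96.58) = 0.000433 kg/m³.

0.000433 kg/m³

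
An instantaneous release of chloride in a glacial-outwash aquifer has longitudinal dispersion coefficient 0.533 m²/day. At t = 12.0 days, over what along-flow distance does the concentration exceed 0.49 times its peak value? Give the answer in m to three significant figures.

8.54 m

The plume is Gaussian with σ = √(2Dt) = √(2 × 0.533 × 12.0) = 3.577 m.
C/C_peak = exp(−Δx²/(2σ²)) = 0.49 ⇒ Δx = σ·√(−2 ln 0.49) = 3.577 × 1.194 = 4.271 m.
Width = 2Δx = 8.54 m.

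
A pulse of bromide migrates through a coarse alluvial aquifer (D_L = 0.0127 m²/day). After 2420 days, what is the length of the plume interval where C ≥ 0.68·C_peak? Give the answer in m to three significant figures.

The plume is Gaussian with σ = √(2Dt) = √(2 × 0.0127 × 2420) = 7.840 m.
C/C_peak = exp(−Δx²/(2σ²)) = 0.68 ⇒ Δx = σ·√(−2 ln 0.68) = 7.840 × 0.8783 = 6.886 m.
Width = 2Δx = 13.8 m.

13.8 m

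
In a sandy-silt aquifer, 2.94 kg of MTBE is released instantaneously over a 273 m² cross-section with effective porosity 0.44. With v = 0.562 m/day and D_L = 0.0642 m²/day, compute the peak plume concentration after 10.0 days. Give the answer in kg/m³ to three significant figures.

The peak of an instantaneous 1D plume sits at x = vt; there the Gaussian factor is 1 and C_max = M/(n_e·A·√(4πDt)), where n_e·A is the pore area the mass is dissolved in.
√(4πDt) = √(4π × 0.0642 × 10.0) = 2.840 m, so C_max = 2.94/(0.44 × 273 × 2.840) = 0.00862 kg/m³.

0.00862 kg/m³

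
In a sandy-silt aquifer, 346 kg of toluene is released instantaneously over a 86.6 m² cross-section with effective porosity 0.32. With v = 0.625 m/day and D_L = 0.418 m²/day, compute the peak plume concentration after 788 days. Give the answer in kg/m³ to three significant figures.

The peak of an instantaneous 1D plume sits at x = vt; there the Gaussian factor is 1 and C_max = M/(n_e·A·√(4πDt)), where n_e·A is the pore area the mass is dissolved in.
√(4πDt) = √(4π × 0.418 × 788) = 64.34 m, so C_max = 346/(0.32 × 86.6 × 64.34) = 0.194 kg/m³.

0.194 kg/m³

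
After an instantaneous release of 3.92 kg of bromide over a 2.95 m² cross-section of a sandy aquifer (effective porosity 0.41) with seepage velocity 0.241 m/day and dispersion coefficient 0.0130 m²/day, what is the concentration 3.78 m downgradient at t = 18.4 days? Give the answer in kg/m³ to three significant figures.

For an instantaneous plane source, C(x,t) = M/(n_e·A·√(4πDt)) · exp(−(x−vt)²/(4Dt)), with n_e·A the pore (flow) area.
Plume center vt = 0.241 × 18.4 = 4.4344 m, so the well at 3.78 m is 0.6544 m upgradient of the peak.
√(4πDt) = 1.734 m, giving peak height M/(n_e·A·√(4πDt)) = 3.92/(0.41 × 2.95 × 1.734) = 1.869 kg/m³.
(x−vt)²/(4Dt) = (-0.6544)²/(4 × 0.0130 × 18.4) = 0.4476; exp(−0.4476) = 0.6392.
C = 1.869 × 0.6392 = 1.19 kg/m³.

1.19 kg/m³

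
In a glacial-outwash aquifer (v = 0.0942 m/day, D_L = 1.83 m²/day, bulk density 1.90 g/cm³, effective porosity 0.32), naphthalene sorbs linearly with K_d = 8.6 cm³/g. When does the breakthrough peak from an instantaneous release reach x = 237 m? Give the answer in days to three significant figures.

121000 days

Retardation factor R = 1 + ρ_b·K_d/n = 1 + 1.90 × 8.6/0.32 = 52.06.
Sorption retards both mechanisms: v_R = v/R = 0.001809 m/day, D_R = D/R = 0.03515 m²/day.
Peak time from v_R²t² + 2D_R t − x² = 0: t = (√(D_R² + v_R²x²) − D_R)/v_R².
√(D_R² + v_R²x²) = √(0.03515² + 0.001809² × 237²) = 0.4302; v_R² = 3.272e-06.
t = (0.4302 − 0.03515)/3.272e-06 = 121000 days.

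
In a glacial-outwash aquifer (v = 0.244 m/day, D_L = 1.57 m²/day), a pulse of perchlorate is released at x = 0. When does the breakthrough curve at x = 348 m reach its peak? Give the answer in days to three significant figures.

1400 days

For the 1D instantaneous-source solution, setting ∂C/∂t = 0 at fixed x gives v²t² + 2Dt − x² = 0, so t = (√(D² + v²x²) − D)/v².
√(D² + v²x²) = √(1.57² + 0.244² × 348²) = 84.93; v² = 0.059536.
t = (84.93 − 1.57)/0.059536 = 1400 days (vs. the pure-advection estimate x/v = 1430 d).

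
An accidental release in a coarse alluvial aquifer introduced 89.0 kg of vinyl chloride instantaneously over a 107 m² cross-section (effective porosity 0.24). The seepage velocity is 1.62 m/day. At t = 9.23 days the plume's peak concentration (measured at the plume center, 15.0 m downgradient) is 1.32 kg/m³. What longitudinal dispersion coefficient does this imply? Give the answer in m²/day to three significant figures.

0.0594 m²/day

At the plume center C_max = M/(n_e·A·√(4πDt)), so D = M²/(4πt·(n_e·A·C_max)²).
n_e·A·C_max = 0.24 × 107 × 1.32 = 33.90 kg/m.
D = 89.0²/(4π × 9.23 × 33.90²) = 0.0594 m²/day.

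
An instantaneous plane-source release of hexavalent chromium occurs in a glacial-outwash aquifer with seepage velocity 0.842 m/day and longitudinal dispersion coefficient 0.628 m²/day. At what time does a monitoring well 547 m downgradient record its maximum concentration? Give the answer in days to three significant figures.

649 days

For the 1D instantaneous-source solution, setting ∂C/∂t = 0 at fixed x gives v²t² + 2Dt − x² = 0, so t = (√(D² + v²x²) − D)/v².
√(D² + v²x²) = √(0.628² + 0.842² × 547²) = 460.6; v² = 0.708964.
t = (460.6 − 0.628)/0.708964 = 649 days (vs. the pure-advection estimate x/v = 650 d).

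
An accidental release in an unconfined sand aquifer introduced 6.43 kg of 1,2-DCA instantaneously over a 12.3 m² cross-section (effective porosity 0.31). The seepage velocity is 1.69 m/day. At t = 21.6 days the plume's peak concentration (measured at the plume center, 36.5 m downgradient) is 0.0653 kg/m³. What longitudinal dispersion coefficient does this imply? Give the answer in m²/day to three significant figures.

At the plume center C_max = M/(n_e·A·√(4πDt)), so D = M²/(4πt·(n_e·A·C_max)²).
n_e·A·C_max = 0.31 × 12.3 × 0.0653 = 0.2490 kg/m.
D = 6.43²/(4π × 21.6 × 0.2490²) = 2.46 m²/day.

2.46 m²/day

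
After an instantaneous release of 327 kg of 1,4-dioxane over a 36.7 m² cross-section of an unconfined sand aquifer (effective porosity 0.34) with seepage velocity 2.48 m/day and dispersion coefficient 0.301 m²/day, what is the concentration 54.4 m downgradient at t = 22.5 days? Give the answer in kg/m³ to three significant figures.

2.64 kg/m³

For an instantaneous plane source, C(x,t) = M/(n_e·A·√(4πDt)) · exp(−(x−vt)²/(4Dt)), with n_e·A the pore (flow) area.
Plume center vt = 2.48 × 22.5 = 55.8 m, so the well at 54.4 m is 1.4 m upgradient of the peak.
√(4πDt) = 9.225 m, giving peak height M/(n_e·A·√(4πDt)) = 327/(0.34 × 36.7 × 9.225) = 2.841 kg/m³.
(x−vt)²/(4Dt) = (-1.4)²/(4 × 0.301 × 22.5) = 0.07235; exp(−0.07235) = 0.9302.
C = 2.841 × 0.9302 = 2.64 kg/m³.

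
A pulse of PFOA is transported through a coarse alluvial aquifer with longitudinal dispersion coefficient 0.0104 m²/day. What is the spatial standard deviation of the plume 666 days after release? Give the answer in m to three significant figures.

3.72 m

Dispersive spreading gives a Gaussian with σ² = 2Dt; advection only shifts the center.
σ = √(2 × 0.0104 × 666) = 3.72 m.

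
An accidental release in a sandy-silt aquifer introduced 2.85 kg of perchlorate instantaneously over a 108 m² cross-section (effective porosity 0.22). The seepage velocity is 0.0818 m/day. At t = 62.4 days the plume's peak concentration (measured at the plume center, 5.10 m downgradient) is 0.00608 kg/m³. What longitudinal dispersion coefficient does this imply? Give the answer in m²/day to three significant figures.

At the plume center C_max = M/(n_e·A·√(4πDt)), so D = M²/(4πt·(n_e·A·C_max)²).
n_e·A·C_max = 0.22 × 108 × 0.00608 = 0.1445 kg/m.
D = 2.85²/(4π × 62.4 × 0.1445²) = 0.496 m²/day.

0.496 m²/day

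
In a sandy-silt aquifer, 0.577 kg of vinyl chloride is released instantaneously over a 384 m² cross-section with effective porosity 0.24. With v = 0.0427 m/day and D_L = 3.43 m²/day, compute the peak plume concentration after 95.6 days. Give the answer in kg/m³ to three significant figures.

9.75e-05 kg/m³

The peak of an instantaneous 1D plume sits at x = vt; there the Gaussian factor is 1 and C_max = M/(n_e·A·√(4πDt)), where n_e·A is the pore area the mass is dissolved in.
√(4πDt) = √(4π × 3.43 × 95.6) = 64.19 m, so C_max = 0.577/(0.24 × 384 × 64.19) = 9.75e-05 kg/m³.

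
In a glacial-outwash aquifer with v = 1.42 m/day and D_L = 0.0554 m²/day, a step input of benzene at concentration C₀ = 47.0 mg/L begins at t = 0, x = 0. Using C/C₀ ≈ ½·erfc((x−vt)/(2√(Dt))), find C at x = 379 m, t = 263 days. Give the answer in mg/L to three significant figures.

7.16 mg/L

For a continuous step input, C/C₀ ≈ ½·erfc((x−vt)/(2√(Dt))).
vt = 1.42 × 263 = 373.46 m and 2√(Dt) = 2√(0.0554 × 263) = 7.634 m.
Argument (x−vt)/(2√(Dt)) = (379 − 373.46)/7.634 = 0.7257; ½·erfc(0.7257) = 0.1524.
C = 47.0 × 0.1524 = 7.16 mg/L.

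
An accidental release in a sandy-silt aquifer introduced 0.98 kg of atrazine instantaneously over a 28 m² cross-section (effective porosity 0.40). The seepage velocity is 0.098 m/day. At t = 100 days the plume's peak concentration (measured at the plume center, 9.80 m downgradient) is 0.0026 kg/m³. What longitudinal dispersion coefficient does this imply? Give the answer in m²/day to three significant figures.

0.901 m²/day

At the plume center C_max = M/(n_e·A·√(4πDt)), so D = M²/(4πt·(n_e·A·C_max)²).
n_e·A·C_max = 0.40 × 28 × 0.0026 = 0.02912 kg/m.
D = 0.98²/(4π × 100 × 0.02912²) = 0.901 m²/day.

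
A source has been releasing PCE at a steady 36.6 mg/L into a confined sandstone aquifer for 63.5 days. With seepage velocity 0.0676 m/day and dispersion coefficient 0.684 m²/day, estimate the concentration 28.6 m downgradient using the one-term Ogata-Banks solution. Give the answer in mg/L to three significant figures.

For a continuous step input, C/C₀ ≈ ½·erfc((x−vt)/(2√(Dt))).
vt = 0.0676 × 63.5 = 4.2926 m and 2√(Dt) = 2√(0.684 × 63.5) = 13.18 m.
Argument (x−vt)/(2√(Dt)) = (28.6 − 4.2926)/13.18 = 1.844; ½·erfc(1.844) = 0.004556.
C = 36.6 × 0.004556 = 0.167 mg/L.

0.167 mg/L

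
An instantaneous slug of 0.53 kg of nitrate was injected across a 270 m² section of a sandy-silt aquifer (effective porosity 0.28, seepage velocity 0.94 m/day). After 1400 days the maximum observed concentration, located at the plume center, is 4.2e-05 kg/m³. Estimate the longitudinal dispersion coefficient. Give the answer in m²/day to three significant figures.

At the plume center C_max = M/(n_e·A·√(4πDt)), so D = M²/(4πt·(n_e·A·C_max)²).
n_e·A·C_max = 0.28 × 270 × 4.2e-05 = 0.003175 kg/m.
D = 0.53²/(4π × 1400 × 0.003175²) = 1.58 m²/day.

1.58 m²/day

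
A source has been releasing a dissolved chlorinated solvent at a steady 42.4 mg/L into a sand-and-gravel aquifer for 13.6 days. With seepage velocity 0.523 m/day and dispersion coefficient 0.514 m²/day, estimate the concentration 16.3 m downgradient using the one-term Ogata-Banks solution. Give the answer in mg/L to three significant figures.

0.297 mg/L

For a continuous step input, C/C₀ ≈ ½·erfc((x−vt)/(2√(Dt))).
vt = 0.523 × 13.6 = 7.1128 m and 2√(Dt) = 2√(0.514 × 13.6) = 5.288 m.
Argument (x−vt)/(2√(Dt)) = (16.3 − 7.1128)/5.288 = 1.737; ½·erfc(1.737) = 0.007015.
C = 42.4 × 0.007015 = 0.297 mg/L.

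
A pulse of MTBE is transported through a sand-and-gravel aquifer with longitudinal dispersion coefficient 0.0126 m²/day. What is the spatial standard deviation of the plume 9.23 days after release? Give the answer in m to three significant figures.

0.482 m

Dispersive spreading gives a Gaussian with σ² = 2Dt; advection only shifts the center.
σ = √(2 × 0.0126 × 9.23) = 0.482 m.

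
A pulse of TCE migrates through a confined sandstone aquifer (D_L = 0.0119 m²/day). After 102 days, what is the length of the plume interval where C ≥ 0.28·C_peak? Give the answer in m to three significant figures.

The plume is Gaussian with σ = √(2Dt) = √(2 × 0.0119 × 102) = 1.558 m.
C/C_peak = exp(−Δx²/(2σ²)) = 0.28 ⇒ Δx = σ·√(−2 ln 0.28) = 1.558 × 1.596 = 2.487 m.
Width = 2Δx = 4.97 m.

4.97 m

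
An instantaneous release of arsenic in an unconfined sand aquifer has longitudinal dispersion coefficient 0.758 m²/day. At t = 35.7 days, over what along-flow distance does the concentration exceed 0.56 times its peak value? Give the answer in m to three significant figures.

15.8 m

The plume is Gaussian with σ = √(2Dt) = √(2 × 0.758 × 35.7) = 7.357 m.
C/C_peak = exp(−Δx²/(2σ²)) = 0.56 ⇒ Δx = σ·√(−2 ln 0.56) = 7.357 × 1.077 = 7.923 m.
Width = 2Δx = 15.8 m.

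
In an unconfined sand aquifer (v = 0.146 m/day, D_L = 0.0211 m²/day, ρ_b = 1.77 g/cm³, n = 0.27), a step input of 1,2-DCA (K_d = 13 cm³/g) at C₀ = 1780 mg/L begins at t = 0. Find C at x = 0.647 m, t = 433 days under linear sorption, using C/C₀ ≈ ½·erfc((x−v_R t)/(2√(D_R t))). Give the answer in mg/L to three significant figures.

1020 mg/L

Retardation factor R = 1 + ρ_b·K_d/n = 1 + 1.77 × 13/0.27 = 86.22.
Sorption retards both mechanisms: v_R = v/R = 0.001693 m/day, D_R = D/R = 0.0002447 m²/day.
v_R·t = 0.001693 × 433 = 0.733069 m; 2√(D_R t) = 0.6510 m; argument = (0.647 − 0.733069)/0.6510 = -0.1322.
C = C₀ × ½·erfc(-0.1322) = 1780 × 0.5742 = 1020 mg/L.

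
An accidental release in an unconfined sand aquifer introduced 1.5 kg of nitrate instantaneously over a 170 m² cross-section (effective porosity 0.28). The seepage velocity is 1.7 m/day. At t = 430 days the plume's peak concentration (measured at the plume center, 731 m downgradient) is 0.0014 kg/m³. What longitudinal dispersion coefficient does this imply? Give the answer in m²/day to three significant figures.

0.0938 m²/day

At the plume center C_max = M/(n_e·A·√(4πDt)), so D = M²/(4πt·(n_e·A·C_max)²).
n_e·A·C_max = 0.28 × 170 × 0.0014 = 0.06664 kg/m.
D = 1.5²/(4π × 430 × 0.06664²) = 0.0938 m²/day.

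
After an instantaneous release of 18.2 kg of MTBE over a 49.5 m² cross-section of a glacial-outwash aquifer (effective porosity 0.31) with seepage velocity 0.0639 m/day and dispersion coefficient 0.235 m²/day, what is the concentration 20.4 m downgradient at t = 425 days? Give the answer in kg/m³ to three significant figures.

0.0299 kg/m³

For an instantaneous plane source, C(x,t) = M/(n_e·A·√(4πDt)) · exp(−(x−vt)²/(4Dt)), with n_e·A the pore (flow) area.
Plume center vt = 0.0639 × 425 = 27.1575 m, so the well at 20.4 m is 6.7575 m upgradient of the peak.
√(4πDt) = 35.43 m, giving peak height M/(n_e·A·√(4πDt)) = 18.2/(0.31 × 49.5 × 35.43) = 0.03348 kg/m³.
(x−vt)²/(4Dt) = (-6.7575)²/(4 × 0.235 × 425) = 0.1143; exp(−0.1143) = 0.8920.
C = 0.03348 × 0.8920 = 0.0299 kg/m³.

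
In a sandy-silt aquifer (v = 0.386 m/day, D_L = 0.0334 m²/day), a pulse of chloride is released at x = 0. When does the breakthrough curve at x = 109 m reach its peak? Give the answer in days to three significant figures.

For the 1D instantaneous-source solution, setting ∂C/∂t = 0 at fixed x gives v²t² + 2Dt − x² = 0, so t = (√(D² + v²x²) − D)/v².
√(D² + v²x²) = √(0.0334² + 0.386² × 109²) = 42.07; v² = 0.148996.
t = (42.07 − 0.0334)/0.148996 = 282 days (vs. the pure-advection estimate x/v = 282 d).

282 days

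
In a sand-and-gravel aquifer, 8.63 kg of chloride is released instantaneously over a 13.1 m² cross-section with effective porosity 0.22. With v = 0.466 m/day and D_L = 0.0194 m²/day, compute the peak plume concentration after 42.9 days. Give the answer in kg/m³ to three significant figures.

0.926 kg/m³

The peak of an instantaneous 1D plume sits at x = vt; there the Gaussian factor is 1 and C_max = M/(n_e·A·√(4πDt)), where n_e·A is the pore area the mass is dissolved in.
√(4πDt) = √(4π × 0.0194 × 42.9) = 3.234 m, so C_max = 8.63/(0.22 × 13.1 × 3.234) = 0.926 kg/m³.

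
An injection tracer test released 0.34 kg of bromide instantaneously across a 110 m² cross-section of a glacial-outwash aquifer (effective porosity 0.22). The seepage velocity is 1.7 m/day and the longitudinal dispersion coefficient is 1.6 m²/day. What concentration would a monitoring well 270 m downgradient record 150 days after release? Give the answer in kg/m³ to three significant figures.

For an instantaneous plane source, C(x,t) = M/(n_e·A·√(4πDt)) · exp(−(x−vt)²/(4Dt)), with n_e·A the pore (flow) area.
Plume center vt = 1.7 × 150 = 255 m, so the well at 270 m is 15 m downgradient of the peak.
√(4πDt) = 54.92 m, giving peak height M/(n_e·A·√(4πDt)) = 0.34/(0.22 × 110 × 54.92) = 0.0002558 kg/m³.
(x−vt)²/(4Dt) = (15)²/(4 × 1.6 × 150) = 0.2344; exp(−0.2344) = 0.7910.
C = 0.0002558 × 0.7910 = 0.000202 kg/m³.

0.000202 kg/m³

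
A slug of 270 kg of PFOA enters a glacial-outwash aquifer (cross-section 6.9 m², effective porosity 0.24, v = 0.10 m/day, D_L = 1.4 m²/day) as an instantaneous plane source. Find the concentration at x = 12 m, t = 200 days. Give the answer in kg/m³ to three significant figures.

For an instantaneous plane source, C(x,t) = M/(n_e·A·√(4πDt)) · exp(−(x−vt)²/(4Dt)), with n_e·A the pore (flow) area.
Plume center vt = 0.10 × 200 = 20 m, so the well at 12 m is 8 m upgradient of the peak.
√(4πDt) = 59.32 m, giving peak height M/(n_e·A·√(4πDt)) = 270/(0.24 × 6.9 × 59.32) = 2.749 kg/m³.
(x−vt)²/(4Dt) = (-8)²/(4 × 1.4 × 200) = 0.05714; exp(−0.05714) = 0.9445.
C = 2.749 × 0.9445 = 2.60 kg/m³.

2.60 kg/m³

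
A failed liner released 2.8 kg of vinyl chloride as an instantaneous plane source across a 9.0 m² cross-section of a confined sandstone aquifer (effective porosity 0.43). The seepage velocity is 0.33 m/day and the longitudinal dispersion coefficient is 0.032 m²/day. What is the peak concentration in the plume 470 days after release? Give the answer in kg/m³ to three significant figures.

0.0526 kg/m³

The peak of an instantaneous 1D plume sits at x = vt; there the Gaussian factor is 1 and C_max = M/(n_e·A·√(4πDt)), where n_e·A is the pore area the mass is dissolved in.
√(4πDt) = √(4π × 0.032 × 470) = 13.75 m, so C_max = 2.8/(0.43 × 9.0 × 13.75) = 0.0526 kg/m³.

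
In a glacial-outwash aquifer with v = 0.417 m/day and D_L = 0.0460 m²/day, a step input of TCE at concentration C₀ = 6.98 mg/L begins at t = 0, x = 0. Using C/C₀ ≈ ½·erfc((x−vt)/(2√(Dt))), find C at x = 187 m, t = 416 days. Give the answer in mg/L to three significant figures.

For a continuous step input, C/C₀ ≈ ½·erfc((x−vt)/(2√(Dt))).
vt = 0.417 × 416 = 173.472 m and 2√(Dt) = 2√(0.0460 × 416) = 8.749 m.
Argument (x−vt)/(2√(Dt)) = (187 − 173.472)/8.749 = 1.546; ½·erfc(1.546) = 0.01439.
C = 6.98 × 0.01439 = 0.100 mg/L.

0.100 mg/L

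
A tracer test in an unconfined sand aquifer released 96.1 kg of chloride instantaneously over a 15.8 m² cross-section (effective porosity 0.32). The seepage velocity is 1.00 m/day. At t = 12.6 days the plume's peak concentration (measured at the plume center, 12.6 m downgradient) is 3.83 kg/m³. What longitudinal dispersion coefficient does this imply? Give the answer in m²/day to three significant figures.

0.156 m²/day

At the plume center C_max = M/(n_e·A·√(4πDt)), so D = M²/(4πt·(n_e·A·C_max)²).
n_e·A·C_max = 0.32 × 15.8 × 3.83 = 19.36 kg/m.
D = 96.1²/(4π × 12.6 × 19.36²) = 0.156 m²/day.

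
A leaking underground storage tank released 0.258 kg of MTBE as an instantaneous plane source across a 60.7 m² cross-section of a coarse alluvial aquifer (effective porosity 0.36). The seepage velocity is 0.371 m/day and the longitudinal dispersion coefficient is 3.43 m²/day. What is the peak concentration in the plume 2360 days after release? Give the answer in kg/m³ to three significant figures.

3.70e-05 kg/m³

The peak of an instantaneous 1D plume sits at x = vt; there the Gaussian factor is 1 and C_max = M/(n_e·A·√(4πDt)), where n_e·A is the pore area the mass is dissolved in.
√(4πDt) = √(4π × 3.43 × 2360) = 318.9 m, so C_max = 0.258/(0.36 × 60.7 × 318.9) = 3.70e-05 kg/m³.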